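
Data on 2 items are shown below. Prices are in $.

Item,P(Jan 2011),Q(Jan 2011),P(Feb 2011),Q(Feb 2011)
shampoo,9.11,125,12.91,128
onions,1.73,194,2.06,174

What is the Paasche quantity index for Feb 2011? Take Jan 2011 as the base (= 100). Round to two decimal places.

99.88

Paasche quantity index uses current-period prices as weights.
ΣP(Feb 2011)·Q(Feb 2011) = 12.91×128 + 2.06×174 = 1652.48 + 358.44 = 2010.92
ΣP(Feb 2011)·Q(Jan 2011) = 12.91×125 + 2.06×194 = 1613.75 + 399.64 = 2013.39
Index = 2010.92 / 2013.39 × 100 = 99.8773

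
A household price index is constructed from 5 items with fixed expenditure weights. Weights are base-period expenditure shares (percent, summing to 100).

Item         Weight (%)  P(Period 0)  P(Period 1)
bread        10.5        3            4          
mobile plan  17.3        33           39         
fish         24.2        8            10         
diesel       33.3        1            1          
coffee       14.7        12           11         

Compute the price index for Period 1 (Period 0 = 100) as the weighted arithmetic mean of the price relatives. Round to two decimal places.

111.47

bread: 10.5 × (4/3) = 10.5 × 1.333333 = 14.0000
mobile plan: 17.3 × (39/33) = 17.3 × 1.181818 = 20.4455
fish: 24.2 × (10/8) = 24.2 × 1.250000 = 30.2500
diesel: 33.3 × (1/1) = 33.3 × 1.000000 = 33.3000
coffee: 14.7 × (11/12) = 14.7 × 0.916667 = 13.4750
Index = Σ wᵢ·(p₁ᵢ/p₀ᵢ) = 14.0000 + 20.4455 + 30.2500 + 33.3000 + 13.4750 = 111.4705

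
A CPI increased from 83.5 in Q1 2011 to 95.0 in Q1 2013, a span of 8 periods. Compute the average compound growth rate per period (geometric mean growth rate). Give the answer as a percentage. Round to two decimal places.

1.63%

Growth factor = (95.0/83.5)^(1/8) = (1.137725)^(1/8) = 1.016260
Growth rate = 1.016260 − 1 = 0.016260 = 1.6260%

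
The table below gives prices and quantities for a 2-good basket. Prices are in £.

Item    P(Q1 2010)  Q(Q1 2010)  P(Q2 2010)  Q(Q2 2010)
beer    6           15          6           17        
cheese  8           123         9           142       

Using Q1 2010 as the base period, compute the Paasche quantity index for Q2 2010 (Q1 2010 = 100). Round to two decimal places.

115.29

Paasche quantity index uses current-period prices as weights.
ΣP(Q2 2010)·Q(Q2 2010) = 6×17 + 9×142 = 102 + 1278 = 1380
ΣP(Q2 2010)·Q(Q1 2010) = 6×15 + 9×123 = 90 + 1107 = 1197
Index = 1380 / 1197 × 100 = 115.2882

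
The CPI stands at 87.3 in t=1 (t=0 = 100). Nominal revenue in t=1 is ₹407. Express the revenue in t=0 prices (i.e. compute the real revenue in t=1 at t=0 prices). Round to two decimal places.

Real = Nominal ÷ (Index/100) = 407 ÷ (87.3/100)
     = 407 ÷ 0.873 = 466.2085

466.21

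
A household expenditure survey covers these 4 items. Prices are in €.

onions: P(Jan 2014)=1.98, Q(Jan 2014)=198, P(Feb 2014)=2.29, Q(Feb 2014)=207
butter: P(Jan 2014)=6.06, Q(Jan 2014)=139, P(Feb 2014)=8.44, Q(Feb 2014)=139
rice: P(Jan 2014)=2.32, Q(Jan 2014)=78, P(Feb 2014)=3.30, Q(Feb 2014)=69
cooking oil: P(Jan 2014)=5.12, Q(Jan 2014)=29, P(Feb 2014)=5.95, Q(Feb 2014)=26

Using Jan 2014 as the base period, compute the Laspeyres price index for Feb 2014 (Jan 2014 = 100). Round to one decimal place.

Laspeyres price index uses base-period quantities as weights.
ΣP(Feb 2014)·Q(Jan 2014) = 2.29×198 + 8.44×139 + 3.30×78 + 5.95×29 = 453.42 + 1173.16 + 257.4 + 172.55 = 2056.53
ΣP(Jan 2014)·Q(Jan 2014) = 1.98×198 + 6.06×139 + 2.32×78 + 5.12×29 = 392.04 + 842.34 + 180.96 + 148.48 = 1563.82
Index = 2056.53 / 1563.82 × 100 = 131.5068

131.5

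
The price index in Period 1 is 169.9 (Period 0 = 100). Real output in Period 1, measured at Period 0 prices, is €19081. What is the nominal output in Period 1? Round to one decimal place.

Nominal = Real × (Index/100) = 19081 × (169.9/100)
        = 19081 × 1.699 = 32418.6190

32418.6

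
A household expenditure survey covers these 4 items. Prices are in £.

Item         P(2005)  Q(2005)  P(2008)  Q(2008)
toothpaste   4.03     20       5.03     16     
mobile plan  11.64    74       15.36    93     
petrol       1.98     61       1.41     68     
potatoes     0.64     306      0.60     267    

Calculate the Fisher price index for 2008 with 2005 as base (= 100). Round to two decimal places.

120.62

Laspeyres component (base-period weights):
ΣP(2008)Q(2005) = 5.03×20 + 15.36×74 + 1.41×61 + 0.60×306 = 100.6 + 1136.64 + 86.01 + 183.6 = 1506.85
ΣP(2005)Q(2005) = 4.03×20 + 11.64×74 + 1.98×61 + 0.64×306 = 80.6 + 861.36 + 120.78 + 195.84 = 1258.58
L = 1506.85 / 1258.58 × 100 = 119.7262
Paasche component (current-period weights):
ΣP(2008)Q(2008) = 5.03×16 + 15.36×93 + 1.41×68 + 0.60×267 = 80.48 + 1428.48 + 95.88 + 160.2 = 1765.04
ΣP(2005)Q(2008) = 4.03×16 + 11.64×93 + 1.98×68 + 0.64×267 = 64.48 + 1082.52 + 134.64 + 170.88 = 1452.52
P = 1765.04 / 1452.52 × 100 = 121.5157
Fisher = √(L × P) = √(119.7262 × 121.5157) = 120.6176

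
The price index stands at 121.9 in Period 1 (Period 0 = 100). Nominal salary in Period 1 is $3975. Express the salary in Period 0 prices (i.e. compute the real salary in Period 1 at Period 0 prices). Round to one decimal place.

3260.9

Real = Nominal ÷ (Index/100) = 3975 ÷ (121.9/100)
     = 3975 ÷ 1.219 = 3260.8696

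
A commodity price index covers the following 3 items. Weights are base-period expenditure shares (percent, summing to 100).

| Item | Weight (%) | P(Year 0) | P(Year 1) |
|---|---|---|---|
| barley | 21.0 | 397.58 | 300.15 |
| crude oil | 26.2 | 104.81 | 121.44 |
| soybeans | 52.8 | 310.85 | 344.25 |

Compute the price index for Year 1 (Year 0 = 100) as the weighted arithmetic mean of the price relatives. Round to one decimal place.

104.7

barley: 21.0 × (300.15/397.58) = 21.0 × 0.754942 = 15.8538
crude oil: 26.2 × (121.44/104.81) = 26.2 × 1.158668 = 30.3571
soybeans: 52.8 × (344.25/310.85) = 52.8 × 1.107447 = 58.4732
Index = Σ wᵢ·(p₁ᵢ/p₀ᵢ) = 15.8538 + 30.3571 + 58.4732 = 104.6841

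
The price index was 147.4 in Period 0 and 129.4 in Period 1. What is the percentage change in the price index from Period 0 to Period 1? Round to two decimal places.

-12.21%

Change = (129.4 − 147.4) / 147.4 × 100
       = -18.0 / 147.4 × 100 = -12.2117%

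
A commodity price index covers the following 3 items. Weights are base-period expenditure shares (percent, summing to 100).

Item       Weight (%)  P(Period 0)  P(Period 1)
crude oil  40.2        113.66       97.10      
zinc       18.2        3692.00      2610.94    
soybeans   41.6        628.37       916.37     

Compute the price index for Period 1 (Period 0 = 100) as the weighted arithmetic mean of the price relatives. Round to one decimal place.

crude oil: 40.2 × (97.10/113.66) = 40.2 × 0.854302 = 34.3430
zinc: 18.2 × (2610.94/3692.00) = 18.2 × 0.707189 = 12.8708
soybeans: 41.6 × (916.37/628.37) = 41.6 × 1.458329 = 60.6665
Index = Σ wᵢ·(p₁ᵢ/p₀ᵢ) = 34.3430 + 12.8708 + 60.6665 = 107.8803

107.9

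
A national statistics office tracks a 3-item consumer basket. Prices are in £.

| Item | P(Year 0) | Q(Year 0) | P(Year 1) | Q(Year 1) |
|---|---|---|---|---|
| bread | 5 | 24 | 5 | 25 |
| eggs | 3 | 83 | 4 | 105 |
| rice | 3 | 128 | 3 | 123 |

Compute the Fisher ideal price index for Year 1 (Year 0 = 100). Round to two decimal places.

Laspeyres component (base-period weights):
ΣP(Year 1)Q(Year 0) = 5×24 + 4×83 + 3×128 = 120 + 332 + 384 = 836
ΣP(Year 0)Q(Year 0) = 5×24 + 3×83 + 3×128 = 120 + 249 + 384 = 753
L = 836 / 753 × 100 = 111.0226
Paasche component (current-period weights):
ΣP(Year 1)Q(Year 1) = 5×25 + 4×105 + 3×123 = 125 + 420 + 369 = 914
ΣP(Year 0)Q(Year 1) = 5×25 + 3×105 + 3×123 = 125 + 315 + 369 = 809
P = 914 / 809 × 100 = 112.9790
Fisher = √(L × P) = √(111.0226 × 112.9790) = 111.9965

112.00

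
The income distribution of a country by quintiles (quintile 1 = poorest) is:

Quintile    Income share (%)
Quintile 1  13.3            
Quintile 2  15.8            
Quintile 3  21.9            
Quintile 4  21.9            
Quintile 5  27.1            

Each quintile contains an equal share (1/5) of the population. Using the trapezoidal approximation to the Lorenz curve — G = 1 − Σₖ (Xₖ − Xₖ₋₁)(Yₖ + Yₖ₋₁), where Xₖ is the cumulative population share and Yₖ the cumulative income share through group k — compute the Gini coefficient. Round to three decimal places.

0.135

Cumulative income shares Yₖ: 0.1330, 0.2910, 0.5100, 0.7290, 1.0000
Σ (Xₖ−Xₖ₋₁)(Yₖ+Yₖ₋₁) = (1/5)(0.1330+0.0000) + (1/5)(0.2910+0.1330) + (1/5)(0.5100+0.2910) + (1/5)(0.7290+0.5100) + (1/5)(1.0000+0.7290)
  = 0.0266 + 0.0848 + 0.1602 + 0.2478 + 0.3458 = 0.8652
G = 1 − 0.8652 = 0.1348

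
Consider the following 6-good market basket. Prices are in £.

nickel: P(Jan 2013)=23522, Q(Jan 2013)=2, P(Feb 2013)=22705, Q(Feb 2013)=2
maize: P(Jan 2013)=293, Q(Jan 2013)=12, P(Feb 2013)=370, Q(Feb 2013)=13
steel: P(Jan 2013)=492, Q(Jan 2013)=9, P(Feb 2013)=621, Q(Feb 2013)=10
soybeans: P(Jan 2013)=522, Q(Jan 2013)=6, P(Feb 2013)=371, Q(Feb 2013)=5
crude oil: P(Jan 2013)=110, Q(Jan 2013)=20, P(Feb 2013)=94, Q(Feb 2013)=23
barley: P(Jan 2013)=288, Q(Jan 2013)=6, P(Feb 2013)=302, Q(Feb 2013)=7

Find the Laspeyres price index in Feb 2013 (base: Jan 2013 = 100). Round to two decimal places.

98.89

Laspeyres price index uses base-period quantities as weights.
ΣP(Feb 2013)·Q(Jan 2013) = 22705×2 + 370×12 + 621×9 + 371×6 + 94×20 + 302×6 = 45410 + 4440 + 5589 + 2226 + 1880 + 1812 = 61357
ΣP(Jan 2013)·Q(Jan 2013) = 23522×2 + 293×12 + 492×9 + 522×6 + 110×20 + 288×6 = 47044 + 3516 + 4428 + 3132 + 2200 + 1728 = 62048
Index = 61357 / 62048 × 100 = 98.8863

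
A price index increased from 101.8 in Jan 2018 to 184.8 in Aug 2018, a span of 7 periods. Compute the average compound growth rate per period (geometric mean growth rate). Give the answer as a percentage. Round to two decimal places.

Growth factor = (184.8/101.8)^(1/7) = (1.815324)^(1/7) = 1.088914
Growth rate = 1.088914 − 1 = 0.088914 = 8.8914%

8.89%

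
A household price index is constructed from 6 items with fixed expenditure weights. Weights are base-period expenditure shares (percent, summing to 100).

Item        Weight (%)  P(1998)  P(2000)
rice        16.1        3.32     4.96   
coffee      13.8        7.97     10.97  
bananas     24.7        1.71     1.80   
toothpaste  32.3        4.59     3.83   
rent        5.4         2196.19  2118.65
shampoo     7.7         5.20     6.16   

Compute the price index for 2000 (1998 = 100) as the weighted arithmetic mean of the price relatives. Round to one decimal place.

110.3

rice: 16.1 × (4.96/3.32) = 16.1 × 1.493976 = 24.0530
coffee: 13.8 × (10.97/7.97) = 13.8 × 1.376412 = 18.9945
bananas: 24.7 × (1.80/1.71) = 24.7 × 1.052632 = 26.0000
toothpaste: 32.3 × (3.83/4.59) = 32.3 × 0.834423 = 26.9519
rent: 5.4 × (2118.65/2196.19) = 5.4 × 0.964693 = 5.2093
shampoo: 7.7 × (6.16/5.20) = 7.7 × 1.184615 = 9.1215
Index = Σ wᵢ·(p₁ᵢ/p₀ᵢ) = 24.0530 + 18.9945 + 26.0000 + 26.9519 + 5.2093 + 9.1215 = 110.3302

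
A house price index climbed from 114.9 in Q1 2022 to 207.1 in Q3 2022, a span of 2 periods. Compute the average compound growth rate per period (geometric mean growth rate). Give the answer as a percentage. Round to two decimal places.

34.25%

Growth factor = (207.1/114.9)^(1/2) = (1.802437)^(1/2) = 1.342549
Growth rate = 1.342549 − 1 = 0.342549 = 34.2549%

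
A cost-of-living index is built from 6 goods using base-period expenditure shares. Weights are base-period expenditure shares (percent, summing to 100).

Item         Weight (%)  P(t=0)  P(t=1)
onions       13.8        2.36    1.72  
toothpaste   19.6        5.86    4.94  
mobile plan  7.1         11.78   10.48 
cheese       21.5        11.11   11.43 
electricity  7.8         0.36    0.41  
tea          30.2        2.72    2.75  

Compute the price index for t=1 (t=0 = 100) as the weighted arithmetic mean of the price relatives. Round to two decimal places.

94.43

onions: 13.8 × (1.72/2.36) = 13.8 × 0.728814 = 10.0576
toothpaste: 19.6 × (4.94/5.86) = 19.6 × 0.843003 = 16.5229
mobile plan: 7.1 × (10.48/11.78) = 7.1 × 0.889643 = 6.3165
cheese: 21.5 × (11.43/11.11) = 21.5 × 1.028803 = 22.1193
electricity: 7.8 × (0.41/0.36) = 7.8 × 1.138889 = 8.8833
tea: 30.2 × (2.75/2.72) = 30.2 × 1.011029 = 30.5331
Index = Σ wᵢ·(p₁ᵢ/p₀ᵢ) = 10.0576 + 16.5229 + 6.3165 + 22.1193 + 8.8833 + 30.5331 = 94.4326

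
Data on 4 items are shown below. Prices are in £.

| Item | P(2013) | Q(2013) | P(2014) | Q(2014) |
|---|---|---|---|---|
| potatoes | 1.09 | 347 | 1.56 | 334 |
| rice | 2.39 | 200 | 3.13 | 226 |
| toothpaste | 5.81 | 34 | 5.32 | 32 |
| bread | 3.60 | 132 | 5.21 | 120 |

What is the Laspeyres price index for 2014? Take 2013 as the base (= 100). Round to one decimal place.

Laspeyres price index uses base-period quantities as weights.
ΣP(2014)·Q(2013) = 1.56×347 + 3.13×200 + 5.32×34 + 5.21×132 = 541.32 + 626 + 180.88 + 687.72 = 2035.92
ΣP(2013)·Q(2013) = 1.09×347 + 2.39×200 + 5.81×34 + 3.60×132 = 378.23 + 478 + 197.54 + 475.2 = 1528.97
Index = 2035.92 / 1528.97 × 100 = 133.1563

133.2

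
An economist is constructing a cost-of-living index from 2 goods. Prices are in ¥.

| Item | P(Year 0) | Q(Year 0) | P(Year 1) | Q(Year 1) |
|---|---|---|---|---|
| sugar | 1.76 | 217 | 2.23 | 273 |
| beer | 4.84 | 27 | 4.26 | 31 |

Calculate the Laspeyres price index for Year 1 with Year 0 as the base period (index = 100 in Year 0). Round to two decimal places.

Laspeyres price index uses base-period quantities as weights.
ΣP(Year 1)·Q(Year 0) = 2.23×217 + 4.26×27 = 483.91 + 115.02 = 598.93
ΣP(Year 0)·Q(Year 0) = 1.76×217 + 4.84×27 = 381.92 + 130.68 = 512.6
Index = 598.93 / 512.6 × 100 = 116.8416

116.84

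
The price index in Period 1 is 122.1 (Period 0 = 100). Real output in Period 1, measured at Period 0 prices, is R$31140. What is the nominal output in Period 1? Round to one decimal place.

38021.9

Nominal = Real × (Index/100) = 31140 × (122.1/100)
        = 31140 × 1.221 = 38021.9400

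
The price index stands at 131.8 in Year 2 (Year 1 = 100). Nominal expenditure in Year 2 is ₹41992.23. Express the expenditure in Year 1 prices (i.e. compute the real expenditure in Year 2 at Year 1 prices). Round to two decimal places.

31860.57

Real = Nominal ÷ (Index/100) = 41992.23 ÷ (131.8/100)
     = 41992.23 ÷ 1.318 = 31860.5690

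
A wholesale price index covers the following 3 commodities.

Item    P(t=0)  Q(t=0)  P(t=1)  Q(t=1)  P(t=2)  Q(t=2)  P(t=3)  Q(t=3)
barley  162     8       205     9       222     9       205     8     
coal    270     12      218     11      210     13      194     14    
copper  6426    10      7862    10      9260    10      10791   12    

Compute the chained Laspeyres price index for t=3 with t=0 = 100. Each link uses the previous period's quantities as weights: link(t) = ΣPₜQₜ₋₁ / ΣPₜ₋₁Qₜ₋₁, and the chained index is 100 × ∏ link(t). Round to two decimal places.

162.52

Link t=0→t=1:
ΣP(t=1)Q(t=0) = 205×8 + 218×12 + 7862×10 = 1640 + 2616 + 78620 = 82876
ΣP(t=0)Q(t=0) = 162×8 + 270×12 + 6426×10 = 1296 + 3240 + 64260 = 68796
link = 82876/68796 = 1.204663
Link t=1→t=2:
ΣP(t=2)Q(t=1) = 222×9 + 210×11 + 9260×10 = 1998 + 2310 + 92600 = 96908
ΣP(t=1)Q(t=1) = 205×9 + 218×11 + 7862×10 = 1845 + 2398 + 78620 = 82863
link = 96908/82863 = 1.169497
Link t=2→t=3:
ΣP(t=3)Q(t=2) = 205×9 + 194×13 + 10791×10 = 1845 + 2522 + 107910 = 112277
ΣP(t=2)Q(t=2) = 222×9 + 210×13 + 9260×10 = 1998 + 2730 + 92600 = 97328
link = 112277/97328 = 1.153594
Chained index = 100 × 1.204663 × 1.169497 × 1.153594 = 162.5240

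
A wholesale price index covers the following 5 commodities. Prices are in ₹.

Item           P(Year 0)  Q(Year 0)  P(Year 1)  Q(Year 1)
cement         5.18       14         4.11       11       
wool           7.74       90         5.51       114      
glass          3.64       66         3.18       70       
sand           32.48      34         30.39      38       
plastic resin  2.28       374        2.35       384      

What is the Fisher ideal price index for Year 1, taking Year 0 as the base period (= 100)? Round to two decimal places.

Laspeyres component (base-period weights):
ΣP(Year 1)Q(Year 0) = 4.11×14 + 5.51×90 + 3.18×66 + 30.39×34 + 2.35×374 = 57.54 + 495.9 + 209.88 + 1033.26 + 878.9 = 2675.48
ΣP(Year 0)Q(Year 0) = 5.18×14 + 7.74×90 + 3.64×66 + 32.48×34 + 2.28×374 = 72.52 + 696.6 + 240.24 + 1104.32 + 852.72 = 2966.4
L = 2675.48 / 2966.4 × 100 = 90.1928
Paasche component (current-period weights):
ΣP(Year 1)Q(Year 1) = 4.11×11 + 5.51×114 + 3.18×70 + 30.39×38 + 2.35×384 = 45.21 + 628.14 + 222.6 + 1154.82 + 902.4 = 2953.17
ΣP(Year 0)Q(Year 1) = 5.18×11 + 7.74×114 + 3.64×70 + 32.48×38 + 2.28×384 = 56.98 + 882.36 + 254.8 + 1234.24 + 875.52 = 3303.9
P = 2953.17 / 3303.9 × 100 = 89.3844
Fisher = √(L × P) = √(90.1928 × 89.3844) = 89.7877

89.79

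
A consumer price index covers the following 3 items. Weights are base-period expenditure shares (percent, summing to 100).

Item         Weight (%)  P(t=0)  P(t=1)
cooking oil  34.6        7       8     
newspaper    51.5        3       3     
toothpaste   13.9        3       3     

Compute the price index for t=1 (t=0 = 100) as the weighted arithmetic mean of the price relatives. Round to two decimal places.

cooking oil: 34.6 × (8/7) = 34.6 × 1.142857 = 39.5429
newspaper: 51.5 × (3/3) = 51.5 × 1.000000 = 51.5000
toothpaste: 13.9 × (3/3) = 13.9 × 1.000000 = 13.9000
Index = Σ wᵢ·(p₁ᵢ/p₀ᵢ) = 39.5429 + 51.5000 + 13.9000 = 104.9429

104.94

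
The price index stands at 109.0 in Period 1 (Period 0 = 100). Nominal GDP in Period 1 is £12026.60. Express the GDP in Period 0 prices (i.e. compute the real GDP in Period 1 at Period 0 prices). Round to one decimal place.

11033.6

Real = Nominal ÷ (Index/100) = 12026.60 ÷ (109.0/100)
     = 12026.60 ÷ 1.090 = 11033.5780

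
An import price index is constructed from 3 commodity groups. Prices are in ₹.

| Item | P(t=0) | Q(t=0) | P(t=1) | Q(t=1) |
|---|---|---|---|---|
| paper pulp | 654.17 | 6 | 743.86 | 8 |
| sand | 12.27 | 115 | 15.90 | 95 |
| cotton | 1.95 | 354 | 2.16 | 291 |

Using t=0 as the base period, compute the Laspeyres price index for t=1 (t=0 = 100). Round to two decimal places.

117.09

Laspeyres price index uses base-period quantities as weights.
ΣP(t=1)·Q(t=0) = 743.86×6 + 15.90×115 + 2.16×354 = 4463.16 + 1828.5 + 764.64 = 7056.3
ΣP(t=0)·Q(t=0) = 654.17×6 + 12.27×115 + 1.95×354 = 3925.02 + 1411.05 + 690.3 = 6026.37
Index = 7056.3 / 6026.37 × 100 = 117.0904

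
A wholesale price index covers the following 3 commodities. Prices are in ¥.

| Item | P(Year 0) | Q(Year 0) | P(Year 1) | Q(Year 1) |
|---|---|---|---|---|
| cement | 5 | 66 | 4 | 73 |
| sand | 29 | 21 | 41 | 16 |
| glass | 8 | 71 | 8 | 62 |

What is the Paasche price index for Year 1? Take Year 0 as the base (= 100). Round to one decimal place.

Paasche price index uses current-period quantities as weights.
ΣP(Year 1)·Q(Year 1) = 4×73 + 41×16 + 8×62 = 292 + 656 + 496 = 1444
ΣP(Year 0)·Q(Year 1) = 5×73 + 29×16 + 8×62 = 365 + 464 + 496 = 1325
Index = 1444 / 1325 × 100 = 108.9811

109.0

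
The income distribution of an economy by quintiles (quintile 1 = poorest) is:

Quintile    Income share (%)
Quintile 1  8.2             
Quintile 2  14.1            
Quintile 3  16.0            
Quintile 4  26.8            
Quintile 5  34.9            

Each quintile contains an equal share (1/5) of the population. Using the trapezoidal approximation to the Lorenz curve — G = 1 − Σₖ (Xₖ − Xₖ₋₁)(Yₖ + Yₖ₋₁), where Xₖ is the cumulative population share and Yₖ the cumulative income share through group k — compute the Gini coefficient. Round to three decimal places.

0.264

Cumulative income shares Yₖ: 0.0820, 0.2230, 0.3830, 0.6510, 1.0000
Σ (Xₖ−Xₖ₋₁)(Yₖ+Yₖ₋₁) = (1/5)(0.0820+0.0000) + (1/5)(0.2230+0.0820) + (1/5)(0.3830+0.2230) + (1/5)(0.6510+0.3830) + (1/5)(1.0000+0.6510)
  = 0.0164 + 0.0610 + 0.1212 + 0.2068 + 0.3302 = 0.7356
G = 1 − 0.7356 = 0.2644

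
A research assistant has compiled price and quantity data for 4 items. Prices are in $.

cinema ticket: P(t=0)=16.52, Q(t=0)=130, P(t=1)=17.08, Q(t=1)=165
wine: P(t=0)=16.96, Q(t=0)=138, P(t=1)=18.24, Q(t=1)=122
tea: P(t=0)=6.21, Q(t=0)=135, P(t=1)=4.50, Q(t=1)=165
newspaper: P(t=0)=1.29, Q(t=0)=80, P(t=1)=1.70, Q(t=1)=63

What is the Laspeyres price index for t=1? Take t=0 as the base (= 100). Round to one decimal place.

Laspeyres price index uses base-period quantities as weights.
ΣP(t=1)·Q(t=0) = 17.08×130 + 18.24×138 + 4.50×135 + 1.70×80 = 2220.4 + 2517.12 + 607.5 + 136 = 5481.02
ΣP(t=0)·Q(t=0) = 16.52×130 + 16.96×138 + 6.21×135 + 1.29×80 = 2147.6 + 2340.48 + 838.35 + 103.2 = 5429.63
Index = 5481.02 / 5429.63 × 100 = 100.9465

100.9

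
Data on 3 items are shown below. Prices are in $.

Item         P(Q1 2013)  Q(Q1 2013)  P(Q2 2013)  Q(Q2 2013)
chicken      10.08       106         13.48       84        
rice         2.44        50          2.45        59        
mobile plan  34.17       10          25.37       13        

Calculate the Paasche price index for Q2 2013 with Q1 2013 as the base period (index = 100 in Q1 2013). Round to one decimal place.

112.0

Paasche price index uses current-period quantities as weights.
ΣP(Q2 2013)·Q(Q2 2013) = 13.48×84 + 2.45×59 + 25.37×13 = 1132.32 + 144.55 + 329.81 = 1606.68
ΣP(Q1 2013)·Q(Q2 2013) = 10.08×84 + 2.44×59 + 34.17×13 = 846.72 + 143.96 + 444.21 = 1434.89
Index = 1606.68 / 1434.89 × 100 = 111.9723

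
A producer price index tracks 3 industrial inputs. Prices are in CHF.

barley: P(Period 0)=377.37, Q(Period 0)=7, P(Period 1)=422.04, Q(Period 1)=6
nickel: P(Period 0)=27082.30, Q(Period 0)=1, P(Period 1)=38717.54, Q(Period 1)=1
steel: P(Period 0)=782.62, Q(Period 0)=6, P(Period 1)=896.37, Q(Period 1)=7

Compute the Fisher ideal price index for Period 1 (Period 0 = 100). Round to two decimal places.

136.58

Laspeyres component (base-period weights):
ΣP(Period 1)Q(Period 0) = 422.04×7 + 38717.54×1 + 896.37×6 = 2954.28 + 38717.54 + 5378.22 = 47050.04
ΣP(Period 0)Q(Period 0) = 377.37×7 + 27082.30×1 + 782.62×6 = 2641.59 + 27082.3 + 4695.72 = 34419.61
L = 47050.04 / 34419.61 × 100 = 136.6954
Paasche component (current-period weights):
ΣP(Period 1)Q(Period 1) = 422.04×6 + 38717.54×1 + 896.37×7 = 2532.24 + 38717.54 + 6274.59 = 47524.37
ΣP(Period 0)Q(Period 1) = 377.37×6 + 27082.30×1 + 782.62×7 = 2264.22 + 27082.3 + 5478.34 = 34824.86
P = 47524.37 / 34824.86 × 100 = 136.4668
Fisher = √(L × P) = √(136.6954 × 136.4668) = 136.5811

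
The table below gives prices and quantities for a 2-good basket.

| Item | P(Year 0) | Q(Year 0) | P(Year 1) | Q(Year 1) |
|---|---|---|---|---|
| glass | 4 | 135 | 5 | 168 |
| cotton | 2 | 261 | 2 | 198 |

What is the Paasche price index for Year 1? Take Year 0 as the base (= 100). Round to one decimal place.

Paasche price index uses current-period quantities as weights.
ΣP(Year 1)·Q(Year 1) = 5×168 + 2×198 = 840 + 396 = 1236
ΣP(Year 0)·Q(Year 1) = 4×168 + 2×198 = 672 + 396 = 1068
Index = 1236 / 1068 × 100 = 115.7303

115.7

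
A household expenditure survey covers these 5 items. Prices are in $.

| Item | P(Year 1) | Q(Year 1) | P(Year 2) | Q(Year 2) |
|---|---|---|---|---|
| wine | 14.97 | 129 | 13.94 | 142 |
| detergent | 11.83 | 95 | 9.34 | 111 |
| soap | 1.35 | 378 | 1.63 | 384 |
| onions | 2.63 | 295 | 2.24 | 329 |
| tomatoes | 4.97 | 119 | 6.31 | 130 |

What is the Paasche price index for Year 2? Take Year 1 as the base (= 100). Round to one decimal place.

Paasche price index uses current-period quantities as weights.
ΣP(Year 2)·Q(Year 2) = 13.94×142 + 9.34×111 + 1.63×384 + 2.24×329 + 6.31×130 = 1979.48 + 1036.74 + 625.92 + 736.96 + 820.3 = 5199.4
ΣP(Year 1)·Q(Year 2) = 14.97×142 + 11.83×111 + 1.35×384 + 2.63×329 + 4.97×130 = 2125.74 + 1313.13 + 518.4 + 865.27 + 646.1 = 5468.64
Index = 5199.4 / 5468.64 × 100 = 95.0767

95.1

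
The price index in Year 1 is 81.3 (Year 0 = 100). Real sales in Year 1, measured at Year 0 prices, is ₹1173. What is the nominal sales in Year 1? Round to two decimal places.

Nominal = Real × (Index/100) = 1173 × (81.3/100)
        = 1173 × 0.813 = 953.6490

953.65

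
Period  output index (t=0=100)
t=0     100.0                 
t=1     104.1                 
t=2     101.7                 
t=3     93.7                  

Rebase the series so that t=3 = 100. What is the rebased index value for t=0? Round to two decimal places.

106.72

Rebased(t=0) = 100.0 / 93.7 × 100 = 106.7236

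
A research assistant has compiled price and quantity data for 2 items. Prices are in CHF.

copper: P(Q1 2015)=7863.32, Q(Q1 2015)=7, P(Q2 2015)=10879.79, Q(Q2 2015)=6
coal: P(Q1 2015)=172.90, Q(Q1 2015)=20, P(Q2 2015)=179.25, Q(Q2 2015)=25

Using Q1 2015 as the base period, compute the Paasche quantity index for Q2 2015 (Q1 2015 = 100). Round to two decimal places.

Paasche quantity index uses current-period prices as weights.
ΣP(Q2 2015)·Q(Q2 2015) = 10879.79×6 + 179.25×25 = 65278.74 + 4481.25 = 69759.99
ΣP(Q2 2015)·Q(Q1 2015) = 10879.79×7 + 179.25×20 = 76158.53 + 3585 = 79743.53
Index = 69759.99 / 79743.53 × 100 = 87.4804

87.48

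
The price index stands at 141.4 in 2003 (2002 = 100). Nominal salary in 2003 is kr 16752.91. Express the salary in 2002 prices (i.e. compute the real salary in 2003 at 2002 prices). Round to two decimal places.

Real = Nominal ÷ (Index/100) = 16752.91 ÷ (141.4/100)
     = 16752.91 ÷ 1.414 = 11847.8854

11847.89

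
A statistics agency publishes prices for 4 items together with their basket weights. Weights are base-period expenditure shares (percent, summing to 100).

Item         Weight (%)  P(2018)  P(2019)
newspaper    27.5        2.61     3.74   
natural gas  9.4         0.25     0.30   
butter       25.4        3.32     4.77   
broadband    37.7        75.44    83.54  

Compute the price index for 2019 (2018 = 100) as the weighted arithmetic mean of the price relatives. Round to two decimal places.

newspaper: 27.5 × (3.74/2.61) = 27.5 × 1.432950 = 39.4061
natural gas: 9.4 × (0.30/0.25) = 9.4 × 1.200000 = 11.2800
butter: 25.4 × (4.77/3.32) = 25.4 × 1.436747 = 36.4934
broadband: 37.7 × (83.54/75.44) = 37.7 × 1.107370 = 41.7479
Index = Σ wᵢ·(p₁ᵢ/p₀ᵢ) = 39.4061 + 11.2800 + 36.4934 + 41.7479 = 128.9274

128.93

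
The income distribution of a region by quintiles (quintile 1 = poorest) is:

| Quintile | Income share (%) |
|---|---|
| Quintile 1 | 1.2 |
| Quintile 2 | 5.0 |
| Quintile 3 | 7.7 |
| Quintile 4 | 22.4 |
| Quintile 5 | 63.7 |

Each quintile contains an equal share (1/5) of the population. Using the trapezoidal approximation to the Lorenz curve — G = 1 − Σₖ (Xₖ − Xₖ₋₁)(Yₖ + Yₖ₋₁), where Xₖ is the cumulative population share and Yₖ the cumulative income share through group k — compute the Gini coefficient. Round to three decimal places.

0.570

Cumulative income shares Yₖ: 0.0120, 0.0620, 0.1390, 0.3630, 1.0000
Σ (Xₖ−Xₖ₋₁)(Yₖ+Yₖ₋₁) = (1/5)(0.0120+0.0000) + (1/5)(0.0620+0.0120) + (1/5)(0.1390+0.0620) + (1/5)(0.3630+0.1390) + (1/5)(1.0000+0.3630)
  = 0.0024 + 0.0148 + 0.0402 + 0.1004 + 0.2726 = 0.4304
G = 1 − 0.4304 = 0.5696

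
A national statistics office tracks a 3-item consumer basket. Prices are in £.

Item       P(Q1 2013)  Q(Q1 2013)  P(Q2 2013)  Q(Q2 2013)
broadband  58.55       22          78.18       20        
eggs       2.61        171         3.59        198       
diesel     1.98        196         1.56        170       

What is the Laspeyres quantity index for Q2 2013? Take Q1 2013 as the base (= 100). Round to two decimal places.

95.38

Laspeyres quantity index uses base-period prices as weights.
ΣP(Q1 2013)·Q(Q2 2013) = 58.55×20 + 2.61×198 + 1.98×170 = 1171 + 516.78 + 336.6 = 2024.38
ΣP(Q1 2013)·Q(Q1 2013) = 58.55×22 + 2.61×171 + 1.98×196 = 1288.1 + 446.31 + 388.08 = 2122.49
Index = 2024.38 / 2122.49 × 100 = 95.3776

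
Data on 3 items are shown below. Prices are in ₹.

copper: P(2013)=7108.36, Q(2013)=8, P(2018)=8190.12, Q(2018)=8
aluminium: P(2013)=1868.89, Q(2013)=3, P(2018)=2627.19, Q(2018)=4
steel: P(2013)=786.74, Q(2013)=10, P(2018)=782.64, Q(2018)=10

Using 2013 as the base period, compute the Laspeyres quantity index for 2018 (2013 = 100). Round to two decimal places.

Laspeyres quantity index uses base-period prices as weights.
ΣP(2013)·Q(2018) = 7108.36×8 + 1868.89×4 + 786.74×10 = 56866.88 + 7475.56 + 7867.4 = 72209.84
ΣP(2013)·Q(2013) = 7108.36×8 + 1868.89×3 + 786.74×10 = 56866.88 + 5606.67 + 7867.4 = 70340.95
Index = 72209.84 / 70340.95 × 100 = 102.6569

102.66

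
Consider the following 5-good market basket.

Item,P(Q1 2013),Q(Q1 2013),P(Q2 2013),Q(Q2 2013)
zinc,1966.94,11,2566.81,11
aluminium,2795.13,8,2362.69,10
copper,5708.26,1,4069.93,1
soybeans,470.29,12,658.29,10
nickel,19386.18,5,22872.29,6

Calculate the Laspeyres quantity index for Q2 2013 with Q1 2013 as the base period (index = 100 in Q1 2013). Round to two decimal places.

Laspeyres quantity index uses base-period prices as weights.
ΣP(Q1 2013)·Q(Q2 2013) = 1966.94×11 + 2795.13×10 + 5708.26×1 + 470.29×10 + 19386.18×6 = 21636.34 + 27951.3 + 5708.26 + 4702.9 + 116317.08 = 176315.88
ΣP(Q1 2013)·Q(Q1 2013) = 1966.94×11 + 2795.13×8 + 5708.26×1 + 470.29×12 + 19386.18×5 = 21636.34 + 22361.04 + 5708.26 + 5643.48 + 96930.9 = 152280.02
Index = 176315.88 / 152280.02 × 100 = 115.7840

115.78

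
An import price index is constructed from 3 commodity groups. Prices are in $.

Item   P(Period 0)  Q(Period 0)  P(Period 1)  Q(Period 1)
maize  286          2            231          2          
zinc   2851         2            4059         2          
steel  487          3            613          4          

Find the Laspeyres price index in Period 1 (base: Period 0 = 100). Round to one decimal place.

134.7

Laspeyres price index uses base-period quantities as weights.
ΣP(Period 1)·Q(Period 0) = 231×2 + 4059×2 + 613×3 = 462 + 8118 + 1839 = 10419
ΣP(Period 0)·Q(Period 0) = 286×2 + 2851×2 + 487×3 = 572 + 5702 + 1461 = 7735
Index = 10419 / 7735 × 100 = 134.6994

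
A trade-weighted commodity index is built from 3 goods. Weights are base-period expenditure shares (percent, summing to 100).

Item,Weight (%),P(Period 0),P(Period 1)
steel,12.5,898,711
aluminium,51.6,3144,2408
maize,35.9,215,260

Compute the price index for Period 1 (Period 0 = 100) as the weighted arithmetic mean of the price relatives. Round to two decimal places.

steel: 12.5 × (711/898) = 12.5 × 0.791759 = 9.8970
aluminium: 51.6 × (2408/3144) = 51.6 × 0.765903 = 39.5206
maize: 35.9 × (260/215) = 35.9 × 1.209302 = 43.4140
Index = Σ wᵢ·(p₁ᵢ/p₀ᵢ) = 9.8970 + 39.5206 + 43.4140 = 92.8316

92.83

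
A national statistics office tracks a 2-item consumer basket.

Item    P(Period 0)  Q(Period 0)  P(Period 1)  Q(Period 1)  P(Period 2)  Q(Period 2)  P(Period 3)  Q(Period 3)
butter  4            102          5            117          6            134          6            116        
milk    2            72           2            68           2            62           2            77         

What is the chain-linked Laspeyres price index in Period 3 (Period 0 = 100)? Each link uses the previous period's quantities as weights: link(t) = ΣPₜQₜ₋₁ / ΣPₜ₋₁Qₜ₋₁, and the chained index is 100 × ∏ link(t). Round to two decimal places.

137.70

Link Period 0→Period 1:
ΣP(Period 1)Q(Period 0) = 5×102 + 2×72 = 510 + 144 = 654
ΣP(Period 0)Q(Period 0) = 4×102 + 2×72 = 408 + 144 = 552
link = 654/552 = 1.184783
Link Period 1→Period 2:
ΣP(Period 2)Q(Period 1) = 6×117 + 2×68 = 702 + 136 = 838
ΣP(Period 1)Q(Period 1) = 5×117 + 2×68 = 585 + 136 = 721
link = 838/721 = 1.162275
Link Period 2→Period 3:
ΣP(Period 3)Q(Period 2) = 6×134 + 2×62 = 804 + 124 = 928
ΣP(Period 2)Q(Period 2) = 6×134 + 2×62 = 804 + 124 = 928
link = 928/928 = 1.000000
Chained index = 100 × 1.184783 × 1.162275 × 1.000000 = 137.7043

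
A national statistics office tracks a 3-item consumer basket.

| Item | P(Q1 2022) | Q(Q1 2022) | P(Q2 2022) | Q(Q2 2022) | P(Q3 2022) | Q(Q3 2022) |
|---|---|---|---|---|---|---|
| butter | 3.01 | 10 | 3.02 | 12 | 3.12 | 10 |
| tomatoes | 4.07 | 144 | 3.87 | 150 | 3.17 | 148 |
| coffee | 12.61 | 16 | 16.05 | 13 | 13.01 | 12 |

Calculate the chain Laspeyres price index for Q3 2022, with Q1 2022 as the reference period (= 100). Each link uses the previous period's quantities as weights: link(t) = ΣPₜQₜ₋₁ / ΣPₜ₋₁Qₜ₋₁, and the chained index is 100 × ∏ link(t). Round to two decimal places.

85.30

Link Q1 2022→Q2 2022:
ΣP(Q2 2022)Q(Q1 2022) = 3.02×10 + 3.87×144 + 16.05×16 = 30.2 + 557.28 + 256.8 = 844.28
ΣP(Q1 2022)Q(Q1 2022) = 3.01×10 + 4.07×144 + 12.61×16 = 30.1 + 586.08 + 201.76 = 817.94
link = 844.28/817.94 = 1.032203
Link Q2 2022→Q3 2022:
ΣP(Q3 2022)Q(Q2 2022) = 3.12×12 + 3.17×150 + 13.01×13 = 37.44 + 475.5 + 169.13 = 682.07
ΣP(Q2 2022)Q(Q2 2022) = 3.02×12 + 3.87×150 + 16.05×13 = 36.24 + 580.5 + 208.65 = 825.39
link = 682.07/825.39 = 0.826361
Chained index = 100 × 1.032203 × 0.826361 = 85.2972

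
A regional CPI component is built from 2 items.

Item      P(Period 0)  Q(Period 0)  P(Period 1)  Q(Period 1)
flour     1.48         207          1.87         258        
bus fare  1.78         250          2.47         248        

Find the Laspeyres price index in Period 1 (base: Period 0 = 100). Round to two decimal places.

133.70

Laspeyres price index uses base-period quantities as weights.
ΣP(Period 1)·Q(Period 0) = 1.87×207 + 2.47×250 = 387.09 + 617.5 = 1004.59
ΣP(Period 0)·Q(Period 0) = 1.48×207 + 1.78×250 = 306.36 + 445 = 751.36
Index = 1004.59 / 751.36 × 100 = 133.7029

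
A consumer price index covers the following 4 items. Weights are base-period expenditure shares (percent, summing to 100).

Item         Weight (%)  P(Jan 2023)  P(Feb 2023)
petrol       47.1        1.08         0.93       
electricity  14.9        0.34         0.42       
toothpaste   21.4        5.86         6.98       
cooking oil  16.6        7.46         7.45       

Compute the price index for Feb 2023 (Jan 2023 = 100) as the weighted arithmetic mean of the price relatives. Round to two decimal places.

101.03

petrol: 47.1 × (0.93/1.08) = 47.1 × 0.861111 = 40.5583
electricity: 14.9 × (0.42/0.34) = 14.9 × 1.235294 = 18.4059
toothpaste: 21.4 × (6.98/5.86) = 21.4 × 1.191126 = 25.4901
cooking oil: 16.6 × (7.45/7.46) = 16.6 × 0.998660 = 16.5777
Index = Σ wᵢ·(p₁ᵢ/p₀ᵢ) = 40.5583 + 18.4059 + 25.4901 + 16.5777 = 101.0321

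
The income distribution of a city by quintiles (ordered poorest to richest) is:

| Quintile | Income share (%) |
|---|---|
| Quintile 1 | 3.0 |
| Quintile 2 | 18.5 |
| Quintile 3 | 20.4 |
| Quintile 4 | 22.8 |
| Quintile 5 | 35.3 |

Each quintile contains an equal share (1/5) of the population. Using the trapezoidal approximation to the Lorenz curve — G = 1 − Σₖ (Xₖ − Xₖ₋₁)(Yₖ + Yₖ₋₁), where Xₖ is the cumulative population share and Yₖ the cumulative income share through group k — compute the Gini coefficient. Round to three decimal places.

Cumulative income shares Yₖ: 0.0300, 0.2150, 0.4190, 0.6470, 1.0000
Σ (Xₖ−Xₖ₋₁)(Yₖ+Yₖ₋₁) = (1/5)(0.0300+0.0000) + (1/5)(0.2150+0.0300) + (1/5)(0.4190+0.2150) + (1/5)(0.6470+0.4190) + (1/5)(1.0000+0.6470)
  = 0.0060 + 0.0490 + 0.1268 + 0.2132 + 0.3294 = 0.7244
G = 1 − 0.7244 = 0.2756

0.276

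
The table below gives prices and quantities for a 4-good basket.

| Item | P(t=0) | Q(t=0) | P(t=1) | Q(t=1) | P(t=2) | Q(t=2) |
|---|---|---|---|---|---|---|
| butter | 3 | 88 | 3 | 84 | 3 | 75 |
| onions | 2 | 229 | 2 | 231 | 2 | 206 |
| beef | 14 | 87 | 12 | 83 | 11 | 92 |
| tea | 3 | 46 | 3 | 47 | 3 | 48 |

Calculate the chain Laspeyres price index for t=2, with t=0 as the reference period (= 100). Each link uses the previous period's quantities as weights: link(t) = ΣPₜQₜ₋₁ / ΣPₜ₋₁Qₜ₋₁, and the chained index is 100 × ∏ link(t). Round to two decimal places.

87.52

Link t=0→t=1:
ΣP(t=1)Q(t=0) = 3×88 + 2×229 + 12×87 + 3×46 = 264 + 458 + 1044 + 138 = 1904
ΣP(t=0)Q(t=0) = 3×88 + 2×229 + 14×87 + 3×46 = 264 + 458 + 1218 + 138 = 2078
link = 1904/2078 = 0.916266
Link t=1→t=2:
ΣP(t=2)Q(t=1) = 3×84 + 2×231 + 11×83 + 3×47 = 252 + 462 + 913 + 141 = 1768
ΣP(t=1)Q(t=1) = 3×84 + 2×231 + 12×83 + 3×47 = 252 + 462 + 996 + 141 = 1851
link = 1768/1851 = 0.955159
Chained index = 100 × 0.916266 × 0.955159 = 87.5180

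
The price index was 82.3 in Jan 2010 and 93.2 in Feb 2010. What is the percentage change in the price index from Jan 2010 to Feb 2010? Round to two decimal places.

13.24%

Change = (93.2 − 82.3) / 82.3 × 100
       = 10.9 / 82.3 × 100 = 13.2442%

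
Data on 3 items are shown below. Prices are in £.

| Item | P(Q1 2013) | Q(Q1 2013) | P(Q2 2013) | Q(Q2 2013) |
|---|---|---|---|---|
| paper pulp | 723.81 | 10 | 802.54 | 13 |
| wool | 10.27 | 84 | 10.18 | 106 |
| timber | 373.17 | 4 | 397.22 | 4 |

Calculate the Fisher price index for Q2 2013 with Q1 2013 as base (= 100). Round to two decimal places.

109.19

Laspeyres component (base-period weights):
ΣP(Q2 2013)Q(Q1 2013) = 802.54×10 + 10.18×84 + 397.22×4 = 8025.4 + 855.12 + 1588.88 = 10469.4
ΣP(Q1 2013)Q(Q1 2013) = 723.81×10 + 10.27×84 + 373.17×4 = 7238.1 + 862.68 + 1492.68 = 9593.46
L = 10469.4 / 9593.46 × 100 = 109.1306
Paasche component (current-period weights):
ΣP(Q2 2013)Q(Q2 2013) = 802.54×13 + 10.18×106 + 397.22×4 = 10433.02 + 1079.08 + 1588.88 = 13100.98
ΣP(Q1 2013)Q(Q2 2013) = 723.81×13 + 10.27×106 + 373.17×4 = 9409.53 + 1088.62 + 1492.68 = 11990.83
P = 13100.98 / 11990.83 × 100 = 109.2583
Fisher = √(L × P) = √(109.1306 × 109.2583) = 109.1944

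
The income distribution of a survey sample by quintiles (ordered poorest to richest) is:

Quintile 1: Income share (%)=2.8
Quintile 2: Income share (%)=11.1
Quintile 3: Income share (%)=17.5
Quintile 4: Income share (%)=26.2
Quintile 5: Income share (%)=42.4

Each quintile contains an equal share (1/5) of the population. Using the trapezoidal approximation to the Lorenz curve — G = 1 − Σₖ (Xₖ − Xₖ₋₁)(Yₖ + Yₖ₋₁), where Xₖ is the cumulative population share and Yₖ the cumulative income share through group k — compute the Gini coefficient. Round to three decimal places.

Cumulative income shares Yₖ: 0.0280, 0.1390, 0.3140, 0.5760, 1.0000
Σ (Xₖ−Xₖ₋₁)(Yₖ+Yₖ₋₁) = (1/5)(0.0280+0.0000) + (1/5)(0.1390+0.0280) + (1/5)(0.3140+0.1390) + (1/5)(0.5760+0.3140) + (1/5)(1.0000+0.5760)
  = 0.0056 + 0.0334 + 0.0906 + 0.1780 + 0.3152 = 0.6228
G = 1 − 0.6228 = 0.3772

0.377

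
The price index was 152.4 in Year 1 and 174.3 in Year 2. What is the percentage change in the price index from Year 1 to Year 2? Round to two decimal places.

14.37%

Change = (174.3 − 152.4) / 152.4 × 100
       = 21.9 / 152.4 × 100 = 14.3701%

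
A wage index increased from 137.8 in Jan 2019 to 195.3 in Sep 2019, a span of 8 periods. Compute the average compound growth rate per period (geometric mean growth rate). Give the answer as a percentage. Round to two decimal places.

Growth factor = (195.3/137.8)^(1/8) = (1.417271)^(1/8) = 1.044556
Growth rate = 1.044556 − 1 = 0.044556 = 4.4556%

4.46%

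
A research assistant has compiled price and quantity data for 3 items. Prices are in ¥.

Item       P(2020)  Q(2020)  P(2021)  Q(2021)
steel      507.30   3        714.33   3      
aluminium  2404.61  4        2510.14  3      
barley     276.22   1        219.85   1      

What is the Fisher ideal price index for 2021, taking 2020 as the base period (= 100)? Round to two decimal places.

Laspeyres component (base-period weights):
ΣP(2021)Q(2020) = 714.33×3 + 2510.14×4 + 219.85×1 = 2142.99 + 10040.56 + 219.85 = 12403.4
ΣP(2020)Q(2020) = 507.30×3 + 2404.61×4 + 276.22×1 = 1521.9 + 9618.44 + 276.22 = 11416.56
L = 12403.4 / 11416.56 × 100 = 108.6439
Paasche component (current-period weights):
ΣP(2021)Q(2021) = 714.33×3 + 2510.14×3 + 219.85×1 = 2142.99 + 7530.42 + 219.85 = 9893.26
ΣP(2020)Q(2021) = 507.30×3 + 2404.61×3 + 276.22×1 = 1521.9 + 7213.83 + 276.22 = 9011.95
P = 9893.26 / 9011.95 × 100 = 109.7793
Fisher = √(L × P) = √(108.6439 × 109.7793) = 109.2102

109.21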